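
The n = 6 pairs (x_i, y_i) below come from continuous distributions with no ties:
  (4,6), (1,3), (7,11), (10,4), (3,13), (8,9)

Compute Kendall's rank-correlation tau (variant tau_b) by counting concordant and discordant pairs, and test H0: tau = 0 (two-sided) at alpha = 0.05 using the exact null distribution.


Step 1: Enumerate the 15 unordered pairs (i,j) with i<j and classify each by sign(x_j-x_i) * sign(y_j-y_i).
  (1,2):dx=-3,dy=-3->C; (1,3):dx=+3,dy=+5->C; (1,4):dx=+6,dy=-2->D; (1,5):dx=-1,dy=+7->D
  (1,6):dx=+4,dy=+3->C; (2,3):dx=+6,dy=+8->C; (2,4):dx=+9,dy=+1->C; (2,5):dx=+2,dy=+10->C
  (2,6):dx=+7,dy=+6->C; (3,4):dx=+3,dy=-7->D; (3,5):dx=-4,dy=+2->D; (3,6):dx=+1,dy=-2->D
  (4,5):dx=-7,dy=+9->D; (4,6):dx=-2,dy=+5->D; (5,6):dx=+5,dy=-4->D
Step 2: C = 7, D = 8, total pairs = 15.
Step 3: tau = (C - D)/(n(n-1)/2) = (7 - 8)/15 = -0.066667.
Step 4: Exact two-sided p-value (enumerate n! = 720 permutations of y under H0): p = 1.000000.
Step 5: alpha = 0.05. fail to reject H0.

tau_b = -0.0667 (C=7, D=8), p = 1.000000, fail to reject H0.


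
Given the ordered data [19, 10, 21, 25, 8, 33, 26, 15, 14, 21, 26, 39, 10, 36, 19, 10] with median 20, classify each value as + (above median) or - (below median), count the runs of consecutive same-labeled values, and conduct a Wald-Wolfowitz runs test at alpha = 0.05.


Step 1: Compute median = 20; label A = above, B = below.
Labels in order: BBAABAABBAAABABB  (n_A = 8, n_B = 8)
Step 2: Count runs R = 9.
Step 3: Under H0 (random ordering), E[R] = 2*n_A*n_B/(n_A+n_B) + 1 = 2*8*8/16 + 1 = 9.0000.
        Var[R] = 2*n_A*n_B*(2*n_A*n_B - n_A - n_B) / ((n_A+n_B)^2 * (n_A+n_B-1)) = 14336/3840 = 3.7333.
        SD[R] = 1.9322.
Step 4: R = E[R], so z = 0 with no continuity correction.
Step 5: Two-sided p-value via normal approximation = 2*(1 - Phi(|z|)) = 1.000000.
Step 6: alpha = 0.05. fail to reject H0.

R = 9, z = 0.0000, p = 1.000000, fail to reject H0.


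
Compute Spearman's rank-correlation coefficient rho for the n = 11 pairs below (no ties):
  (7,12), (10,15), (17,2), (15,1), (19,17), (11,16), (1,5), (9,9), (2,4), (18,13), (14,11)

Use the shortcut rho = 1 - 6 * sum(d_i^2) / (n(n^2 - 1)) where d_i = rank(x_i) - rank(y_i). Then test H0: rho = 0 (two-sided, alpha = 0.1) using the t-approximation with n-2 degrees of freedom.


Step 1: Rank x and y separately (midranks; no ties here).
rank(x): 7->3, 10->5, 17->9, 15->8, 19->11, 11->6, 1->1, 9->4, 2->2, 18->10, 14->7
rank(y): 12->7, 15->9, 2->2, 1->1, 17->11, 16->10, 5->4, 9->5, 4->3, 13->8, 11->6
Step 2: d_i = R_x(i) - R_y(i); compute d_i^2.
  (3-7)^2=16, (5-9)^2=16, (9-2)^2=49, (8-1)^2=49, (11-11)^2=0, (6-10)^2=16, (1-4)^2=9, (4-5)^2=1, (2-3)^2=1, (10-8)^2=4, (7-6)^2=1
sum(d^2) = 162.
Step 3: rho = 1 - 6*162 / (11*(11^2 - 1)) = 1 - 972/1320 = 0.263636.
Step 4: Under H0, t = rho * sqrt((n-2)/(1-rho^2)) = 0.8199 ~ t(9).
Step 5: Two-sided p-value from the t-distribution with 9 df = 0.433441.
Step 6: alpha = 0.1. fail to reject H0.

rho = 0.2636, p = 0.433441, fail to reject H0 at alpha = 0.1.


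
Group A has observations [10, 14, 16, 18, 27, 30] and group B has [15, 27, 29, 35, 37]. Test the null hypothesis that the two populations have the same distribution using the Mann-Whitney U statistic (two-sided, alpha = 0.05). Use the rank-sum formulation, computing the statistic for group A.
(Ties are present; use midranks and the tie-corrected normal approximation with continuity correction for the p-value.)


Step 1: Combine and sort all 11 observations; assign midranks.
sorted (value, group): (10,X), (14,X), (15,Y), (16,X), (18,X), (27,X), (27,Y), (29,Y), (30,X), (35,Y), (37,Y)
ranks: 10->1, 14->2, 15->3, 16->4, 18->5, 27->6.5, 27->6.5, 29->8, 30->9, 35->10, 37->11
Step 2: Rank sum for X: R1 = 1 + 2 + 4 + 5 + 6.5 + 9 = 27.5.
Step 3: U_X = R1 - n1(n1+1)/2 = 27.5 - 6*7/2 = 27.5 - 21 = 6.5.
       U_Y = n1*n2 - U_X = 30 - 6.5 = 23.5.
Step 4: Ties are present, so use the tie-corrected normal approximation (with continuity correction) for the p-value.
Step 5: p-value = 0.143215; compare to alpha = 0.05. fail to reject H0.

U_X = 6.5, p = 0.143215, fail to reject H0 at alpha = 0.05.


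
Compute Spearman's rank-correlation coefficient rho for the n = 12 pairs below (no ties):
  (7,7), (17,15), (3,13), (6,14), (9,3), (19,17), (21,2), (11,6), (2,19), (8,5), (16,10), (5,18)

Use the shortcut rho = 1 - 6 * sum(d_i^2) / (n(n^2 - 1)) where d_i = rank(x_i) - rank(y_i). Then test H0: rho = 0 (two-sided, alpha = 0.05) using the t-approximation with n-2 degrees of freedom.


Step 1: Rank x and y separately (midranks; no ties here).
rank(x): 7->5, 17->10, 3->2, 6->4, 9->7, 19->11, 21->12, 11->8, 2->1, 8->6, 16->9, 5->3
rank(y): 7->5, 15->9, 13->7, 14->8, 3->2, 17->10, 2->1, 6->4, 19->12, 5->3, 10->6, 18->11
Step 2: d_i = R_x(i) - R_y(i); compute d_i^2.
  (5-5)^2=0, (10-9)^2=1, (2-7)^2=25, (4-8)^2=16, (7-2)^2=25, (11-10)^2=1, (12-1)^2=121, (8-4)^2=16, (1-12)^2=121, (6-3)^2=9, (9-6)^2=9, (3-11)^2=64
sum(d^2) = 408.
Step 3: rho = 1 - 6*408 / (12*(12^2 - 1)) = 1 - 2448/1716 = -0.426573.
Step 4: Under H0, t = rho * sqrt((n-2)/(1-rho^2)) = -1.4914 ~ t(10).
Step 5: Two-sided p-value from the t-distribution with 10 df = 0.166700.
Step 6: alpha = 0.05. fail to reject H0.

rho = -0.4266, p = 0.166700, fail to reject H0 at alpha = 0.05.


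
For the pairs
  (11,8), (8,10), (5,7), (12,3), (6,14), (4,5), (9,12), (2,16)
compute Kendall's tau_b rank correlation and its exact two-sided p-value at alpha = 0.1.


Step 1: Enumerate the 28 unordered pairs (i,j) with i<j and classify each by sign(x_j-x_i) * sign(y_j-y_i).
  (1,2):dx=-3,dy=+2->D; (1,3):dx=-6,dy=-1->C; (1,4):dx=+1,dy=-5->D; (1,5):dx=-5,dy=+6->D
  (1,6):dx=-7,dy=-3->C; (1,7):dx=-2,dy=+4->D; (1,8):dx=-9,dy=+8->D; (2,3):dx=-3,dy=-3->C
  (2,4):dx=+4,dy=-7->D; (2,5):dx=-2,dy=+4->D; (2,6):dx=-4,dy=-5->C; (2,7):dx=+1,dy=+2->C
  (2,8):dx=-6,dy=+6->D; (3,4):dx=+7,dy=-4->D; (3,5):dx=+1,dy=+7->C; (3,6):dx=-1,dy=-2->C
  (3,7):dx=+4,dy=+5->C; (3,8):dx=-3,dy=+9->D; (4,5):dx=-6,dy=+11->D; (4,6):dx=-8,dy=+2->D
  (4,7):dx=-3,dy=+9->D; (4,8):dx=-10,dy=+13->D; (5,6):dx=-2,dy=-9->C; (5,7):dx=+3,dy=-2->D
  (5,8):dx=-4,dy=+2->D; (6,7):dx=+5,dy=+7->C; (6,8):dx=-2,dy=+11->D; (7,8):dx=-7,dy=+4->D
Step 2: C = 10, D = 18, total pairs = 28.
Step 3: tau = (C - D)/(n(n-1)/2) = (10 - 18)/28 = -0.285714.
Step 4: Exact two-sided p-value (enumerate n! = 40320 permutations of y under H0): p = 0.398760.
Step 5: alpha = 0.1. fail to reject H0.

tau_b = -0.2857 (C=10, D=18), p = 0.398760, fail to reject H0.


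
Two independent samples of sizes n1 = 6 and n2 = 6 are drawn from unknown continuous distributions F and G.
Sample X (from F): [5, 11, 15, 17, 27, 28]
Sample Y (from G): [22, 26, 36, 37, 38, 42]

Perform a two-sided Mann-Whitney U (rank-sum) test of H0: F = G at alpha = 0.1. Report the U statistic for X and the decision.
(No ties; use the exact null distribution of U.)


Step 1: Combine and sort all 12 observations; assign midranks.
sorted (value, group): (5,X), (11,X), (15,X), (17,X), (22,Y), (26,Y), (27,X), (28,X), (36,Y), (37,Y), (38,Y), (42,Y)
ranks: 5->1, 11->2, 15->3, 17->4, 22->5, 26->6, 27->7, 28->8, 36->9, 37->10, 38->11, 42->12
Step 2: Rank sum for X: R1 = 1 + 2 + 3 + 4 + 7 + 8 = 25.
Step 3: U_X = R1 - n1(n1+1)/2 = 25 - 6*7/2 = 25 - 21 = 4.
       U_Y = n1*n2 - U_X = 36 - 4 = 32.
Step 4: No ties, so the exact null distribution of U (based on enumerating the C(12,6) = 924 equally likely rank assignments) gives the two-sided p-value.
Step 5: p-value = 0.025974; compare to alpha = 0.1. reject H0.

U_X = 4, p = 0.025974, reject H0 at alpha = 0.1.


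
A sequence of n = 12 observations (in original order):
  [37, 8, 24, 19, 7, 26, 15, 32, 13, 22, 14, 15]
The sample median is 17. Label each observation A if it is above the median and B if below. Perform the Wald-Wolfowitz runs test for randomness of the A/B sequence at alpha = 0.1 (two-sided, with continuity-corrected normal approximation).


Step 1: Compute median = 17; label A = above, B = below.
Labels in order: ABAABABABABB  (n_A = 6, n_B = 6)
Step 2: Count runs R = 10.
Step 3: Under H0 (random ordering), E[R] = 2*n_A*n_B/(n_A+n_B) + 1 = 2*6*6/12 + 1 = 7.0000.
        Var[R] = 2*n_A*n_B*(2*n_A*n_B - n_A - n_B) / ((n_A+n_B)^2 * (n_A+n_B-1)) = 4320/1584 = 2.7273.
        SD[R] = 1.6514.
Step 4: Continuity-corrected z = (R - 0.5 - E[R]) / SD[R] = (10 - 0.5 - 7.0000) / 1.6514 = 1.5138.
Step 5: Two-sided p-value via normal approximation = 2*(1 - Phi(|z|)) = 0.130070.
Step 6: alpha = 0.1. fail to reject H0.

R = 10, z = 1.5138, p = 0.130070, fail to reject H0.


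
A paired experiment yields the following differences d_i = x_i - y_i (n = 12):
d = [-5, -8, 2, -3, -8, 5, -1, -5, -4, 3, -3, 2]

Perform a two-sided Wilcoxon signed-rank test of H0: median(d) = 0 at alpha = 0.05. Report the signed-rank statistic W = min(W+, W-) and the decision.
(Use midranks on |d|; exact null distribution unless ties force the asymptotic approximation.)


Step 1: Drop any zero differences (none here) and take |d_i|.
|d| = [5, 8, 2, 3, 8, 5, 1, 5, 4, 3, 3, 2]
Step 2: Midrank |d_i| (ties get averaged ranks).
ranks: |5|->9, |8|->11.5, |2|->2.5, |3|->5, |8|->11.5, |5|->9, |1|->1, |5|->9, |4|->7, |3|->5, |3|->5, |2|->2.5
Step 3: Attach original signs; sum ranks with positive sign and with negative sign.
W+ = 2.5 + 9 + 5 + 2.5 = 19
W- = 9 + 11.5 + 5 + 11.5 + 1 + 9 + 7 + 5 = 59
(Check: W+ + W- = 78 should equal n(n+1)/2 = 78.)
Step 4: Test statistic W = min(W+, W-) = 19.
Step 5: Ties in |d|, so use the tie-corrected normal approximation.
        E[W] = n(n+1)/4 = 12*13/4 = 39.
        Tie groups: |d|=2 (t=2), |d|=3 (t=3), |d|=5 (t=3), |d|=8 (t=2); sum(t^3 - t) = 60.
        Var[W] = n(n+1)(2n+1)/24 - sum(t^3-t)/48 = 3900/24 - 60/48 = 161.25.
        z = (W - E[W]) / sqrt(Var[W]) = (19 - 39) / 12.6984 = -1.5750.
        Two-sided p = 2*Phi(z) = 0.115257.
Step 6: alpha = 0.05. fail to reject H0.

W+ = 19, W- = 59, W = min = 19, p = 0.115257, fail to reject H0.


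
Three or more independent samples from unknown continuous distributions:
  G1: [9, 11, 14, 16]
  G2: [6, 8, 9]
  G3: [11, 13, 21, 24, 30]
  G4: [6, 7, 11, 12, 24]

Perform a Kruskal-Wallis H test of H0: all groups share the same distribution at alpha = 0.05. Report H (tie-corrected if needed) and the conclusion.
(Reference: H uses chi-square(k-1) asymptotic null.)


Step 1: Combine all N = 17 observations and assign midranks.
sorted (value, group, rank): (6,G2,1.5), (6,G4,1.5), (7,G4,3), (8,G2,4), (9,G1,5.5), (9,G2,5.5), (11,G1,8), (11,G3,8), (11,G4,8), (12,G4,10), (13,G3,11), (14,G1,12), (16,G1,13), (21,G3,14), (24,G3,15.5), (24,G4,15.5), (30,G3,17)
Step 2: Sum ranks within each group.
R_1 = 38.5 (n_1 = 4)
R_2 = 11 (n_2 = 3)
R_3 = 65.5 (n_3 = 5)
R_4 = 38 (n_4 = 5)
Step 3: H = 12/(N(N+1)) * sum(R_i^2/n_i) - 3(N+1)
     = 12/(17*18) * (38.5^2/4 + 11^2/3 + 65.5^2/5 + 38^2/5) - 3*18
     = 0.039216 * 1557.75 - 54
     = 7.088072.
Step 4: Ties present; correction factor C = 1 - 42/(17^3 - 17) = 0.991422. Corrected H = 7.088072 / 0.991422 = 7.149403.
Step 5: Under H0, H ~ chi^2(3); p-value = 0.067285.
Step 6: alpha = 0.05. fail to reject H0.

H = 7.1494, df = 3, p = 0.067285, fail to reject H0.


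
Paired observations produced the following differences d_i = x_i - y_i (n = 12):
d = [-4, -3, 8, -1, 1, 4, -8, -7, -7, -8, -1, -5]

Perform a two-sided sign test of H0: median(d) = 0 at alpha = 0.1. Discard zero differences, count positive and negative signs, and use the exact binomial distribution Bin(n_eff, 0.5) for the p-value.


Step 1: Discard zero differences. Original n = 12; n_eff = number of nonzero differences = 12.
Nonzero differences (with sign): -4, -3, +8, -1, +1, +4, -8, -7, -7, -8, -1, -5
Step 2: Count signs: positive = 3, negative = 9.
Step 3: Under H0: P(positive) = 0.5, so the number of positives S ~ Bin(12, 0.5).
Step 4: Two-sided exact p-value = sum of Bin(12,0.5) probabilities at or below the observed probability = 0.145996.
Step 5: alpha = 0.1. fail to reject H0.

n_eff = 12, pos = 3, neg = 9, p = 0.145996, fail to reject H0.


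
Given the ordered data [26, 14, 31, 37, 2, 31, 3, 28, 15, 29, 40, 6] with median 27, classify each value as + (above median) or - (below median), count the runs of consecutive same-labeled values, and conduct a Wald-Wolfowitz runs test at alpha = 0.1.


Step 1: Compute median = 27; label A = above, B = below.
Labels in order: BBAABABABAAB  (n_A = 6, n_B = 6)
Step 2: Count runs R = 9.
Step 3: Under H0 (random ordering), E[R] = 2*n_A*n_B/(n_A+n_B) + 1 = 2*6*6/12 + 1 = 7.0000.
        Var[R] = 2*n_A*n_B*(2*n_A*n_B - n_A - n_B) / ((n_A+n_B)^2 * (n_A+n_B-1)) = 4320/1584 = 2.7273.
        SD[R] = 1.6514.
Step 4: Continuity-corrected z = (R - 0.5 - E[R]) / SD[R] = (9 - 0.5 - 7.0000) / 1.6514 = 0.9083.
Step 5: Two-sided p-value via normal approximation = 2*(1 - Phi(|z|)) = 0.363722.
Step 6: alpha = 0.1. fail to reject H0.

R = 9, z = 0.9083, p = 0.363722, fail to reject H0.


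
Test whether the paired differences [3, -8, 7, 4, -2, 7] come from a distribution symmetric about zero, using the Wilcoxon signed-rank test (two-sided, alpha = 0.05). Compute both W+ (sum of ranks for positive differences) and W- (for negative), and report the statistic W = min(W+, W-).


Step 1: Drop any zero differences (none here) and take |d_i|.
|d| = [3, 8, 7, 4, 2, 7]
Step 2: Midrank |d_i| (ties get averaged ranks).
ranks: |3|->2, |8|->6, |7|->4.5, |4|->3, |2|->1, |7|->4.5
Step 3: Attach original signs; sum ranks with positive sign and with negative sign.
W+ = 2 + 4.5 + 3 + 4.5 = 14
W- = 6 + 1 = 7
(Check: W+ + W- = 21 should equal n(n+1)/2 = 21.)
Step 4: Test statistic W = min(W+, W-) = 7.
Step 5: Ties in |d|, so use the tie-corrected normal approximation.
        E[W] = n(n+1)/4 = 6*7/4 = 10.5.
        Tie groups: |d|=7 (t=2); sum(t^3 - t) = 6.
        Var[W] = n(n+1)(2n+1)/24 - sum(t^3-t)/48 = 546/24 - 6/48 = 22.625.
        z = (W - E[W]) / sqrt(Var[W]) = (7 - 10.5) / 4.7566 = -0.7358.
        Two-sided p = 2*Phi(z) = 0.461838.
Step 6: alpha = 0.05. fail to reject H0.

W+ = 14, W- = 7, W = min = 7, p = 0.461838, fail to reject H0.


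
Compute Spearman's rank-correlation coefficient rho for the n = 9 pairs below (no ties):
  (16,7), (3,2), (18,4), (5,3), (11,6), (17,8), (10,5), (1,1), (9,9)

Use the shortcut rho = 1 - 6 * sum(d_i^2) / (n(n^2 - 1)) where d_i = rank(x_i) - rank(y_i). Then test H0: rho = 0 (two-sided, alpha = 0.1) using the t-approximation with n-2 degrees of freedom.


Step 1: Rank x and y separately (midranks; no ties here).
rank(x): 16->7, 3->2, 18->9, 5->3, 11->6, 17->8, 10->5, 1->1, 9->4
rank(y): 7->7, 2->2, 4->4, 3->3, 6->6, 8->8, 5->5, 1->1, 9->9
Step 2: d_i = R_x(i) - R_y(i); compute d_i^2.
  (7-7)^2=0, (2-2)^2=0, (9-4)^2=25, (3-3)^2=0, (6-6)^2=0, (8-8)^2=0, (5-5)^2=0, (1-1)^2=0, (4-9)^2=25
sum(d^2) = 50.
Step 3: rho = 1 - 6*50 / (9*(9^2 - 1)) = 1 - 300/720 = 0.583333.
Step 4: Under H0, t = rho * sqrt((n-2)/(1-rho^2)) = 1.9001 ~ t(7).
Step 5: Two-sided p-value from the t-distribution with 7 df = 0.099186.
Step 6: alpha = 0.1. reject H0.

rho = 0.5833, p = 0.099186, reject H0 at alpha = 0.1.


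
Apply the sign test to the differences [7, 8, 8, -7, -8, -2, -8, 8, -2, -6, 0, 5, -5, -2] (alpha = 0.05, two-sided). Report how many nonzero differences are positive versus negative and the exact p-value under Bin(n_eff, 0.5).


Step 1: Discard zero differences. Original n = 14; n_eff = number of nonzero differences = 13.
Nonzero differences (with sign): +7, +8, +8, -7, -8, -2, -8, +8, -2, -6, +5, -5, -2
Step 2: Count signs: positive = 5, negative = 8.
Step 3: Under H0: P(positive) = 0.5, so the number of positives S ~ Bin(13, 0.5).
Step 4: Two-sided exact p-value = sum of Bin(13,0.5) probabilities at or below the observed probability = 0.581055.
Step 5: alpha = 0.05. fail to reject H0.

n_eff = 13, pos = 5, neg = 8, p = 0.581055, fail to reject H0.


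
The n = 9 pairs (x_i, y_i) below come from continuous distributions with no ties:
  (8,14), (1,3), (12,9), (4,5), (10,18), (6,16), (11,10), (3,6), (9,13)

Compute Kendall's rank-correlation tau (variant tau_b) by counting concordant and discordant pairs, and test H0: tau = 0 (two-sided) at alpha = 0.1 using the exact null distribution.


Step 1: Enumerate the 36 unordered pairs (i,j) with i<j and classify each by sign(x_j-x_i) * sign(y_j-y_i).
  (1,2):dx=-7,dy=-11->C; (1,3):dx=+4,dy=-5->D; (1,4):dx=-4,dy=-9->C; (1,5):dx=+2,dy=+4->C
  (1,6):dx=-2,dy=+2->D; (1,7):dx=+3,dy=-4->D; (1,8):dx=-5,dy=-8->C; (1,9):dx=+1,dy=-1->D
  (2,3):dx=+11,dy=+6->C; (2,4):dx=+3,dy=+2->C; (2,5):dx=+9,dy=+15->C; (2,6):dx=+5,dy=+13->C
  (2,7):dx=+10,dy=+7->C; (2,8):dx=+2,dy=+3->C; (2,9):dx=+8,dy=+10->C; (3,4):dx=-8,dy=-4->C
  (3,5):dx=-2,dy=+9->D; (3,6):dx=-6,dy=+7->D; (3,7):dx=-1,dy=+1->D; (3,8):dx=-9,dy=-3->C
  (3,9):dx=-3,dy=+4->D; (4,5):dx=+6,dy=+13->C; (4,6):dx=+2,dy=+11->C; (4,7):dx=+7,dy=+5->C
  (4,8):dx=-1,dy=+1->D; (4,9):dx=+5,dy=+8->C; (5,6):dx=-4,dy=-2->C; (5,7):dx=+1,dy=-8->D
  (5,8):dx=-7,dy=-12->C; (5,9):dx=-1,dy=-5->C; (6,7):dx=+5,dy=-6->D; (6,8):dx=-3,dy=-10->C
  (6,9):dx=+3,dy=-3->D; (7,8):dx=-8,dy=-4->C; (7,9):dx=-2,dy=+3->D; (8,9):dx=+6,dy=+7->C
Step 2: C = 23, D = 13, total pairs = 36.
Step 3: tau = (C - D)/(n(n-1)/2) = (23 - 13)/36 = 0.277778.
Step 4: Exact two-sided p-value (enumerate n! = 362880 permutations of y under H0): p = 0.358488.
Step 5: alpha = 0.1. fail to reject H0.

tau_b = 0.2778 (C=23, D=13), p = 0.358488, fail to reject H0.


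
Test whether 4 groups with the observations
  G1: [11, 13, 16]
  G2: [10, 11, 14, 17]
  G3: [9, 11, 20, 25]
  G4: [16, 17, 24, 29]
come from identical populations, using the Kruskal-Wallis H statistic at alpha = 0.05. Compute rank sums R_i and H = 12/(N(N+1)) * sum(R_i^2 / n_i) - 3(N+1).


Step 1: Combine all N = 15 observations and assign midranks.
sorted (value, group, rank): (9,G3,1), (10,G2,2), (11,G1,4), (11,G2,4), (11,G3,4), (13,G1,6), (14,G2,7), (16,G1,8.5), (16,G4,8.5), (17,G2,10.5), (17,G4,10.5), (20,G3,12), (24,G4,13), (25,G3,14), (29,G4,15)
Step 2: Sum ranks within each group.
R_1 = 18.5 (n_1 = 3)
R_2 = 23.5 (n_2 = 4)
R_3 = 31 (n_3 = 4)
R_4 = 47 (n_4 = 4)
Step 3: H = 12/(N(N+1)) * sum(R_i^2/n_i) - 3(N+1)
     = 12/(15*16) * (18.5^2/3 + 23.5^2/4 + 31^2/4 + 47^2/4) - 3*16
     = 0.050000 * 1044.65 - 48
     = 4.232292.
Step 4: Ties present; correction factor C = 1 - 36/(15^3 - 15) = 0.989286. Corrected H = 4.232292 / 0.989286 = 4.278129.
Step 5: Under H0, H ~ chi^2(3); p-value = 0.232955.
Step 6: alpha = 0.05. fail to reject H0.

H = 4.2781, df = 3, p = 0.232955, fail to reject H0.


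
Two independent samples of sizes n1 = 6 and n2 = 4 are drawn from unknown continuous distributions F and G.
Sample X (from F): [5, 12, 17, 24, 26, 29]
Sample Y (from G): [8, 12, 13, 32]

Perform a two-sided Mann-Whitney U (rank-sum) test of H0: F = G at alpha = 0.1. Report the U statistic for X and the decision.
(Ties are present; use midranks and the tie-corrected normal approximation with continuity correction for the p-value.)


Step 1: Combine and sort all 10 observations; assign midranks.
sorted (value, group): (5,X), (8,Y), (12,X), (12,Y), (13,Y), (17,X), (24,X), (26,X), (29,X), (32,Y)
ranks: 5->1, 8->2, 12->3.5, 12->3.5, 13->5, 17->6, 24->7, 26->8, 29->9, 32->10
Step 2: Rank sum for X: R1 = 1 + 3.5 + 6 + 7 + 8 + 9 = 34.5.
Step 3: U_X = R1 - n1(n1+1)/2 = 34.5 - 6*7/2 = 34.5 - 21 = 13.5.
       U_Y = n1*n2 - U_X = 24 - 13.5 = 10.5.
Step 4: Ties are present, so use the tie-corrected normal approximation (with continuity correction) for the p-value.
Step 5: p-value = 0.830664; compare to alpha = 0.1. fail to reject H0.

U_X = 13.5, p = 0.830664, fail to reject H0 at alpha = 0.1.


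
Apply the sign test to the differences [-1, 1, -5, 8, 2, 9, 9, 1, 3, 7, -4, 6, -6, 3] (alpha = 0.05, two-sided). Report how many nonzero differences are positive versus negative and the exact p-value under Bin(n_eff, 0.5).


Step 1: Discard zero differences. Original n = 14; n_eff = number of nonzero differences = 14.
Nonzero differences (with sign): -1, +1, -5, +8, +2, +9, +9, +1, +3, +7, -4, +6, -6, +3
Step 2: Count signs: positive = 10, negative = 4.
Step 3: Under H0: P(positive) = 0.5, so the number of positives S ~ Bin(14, 0.5).
Step 4: Two-sided exact p-value = sum of Bin(14,0.5) probabilities at or below the observed probability = 0.179565.
Step 5: alpha = 0.05. fail to reject H0.

n_eff = 14, pos = 10, neg = 4, p = 0.179565, fail to reject H0.


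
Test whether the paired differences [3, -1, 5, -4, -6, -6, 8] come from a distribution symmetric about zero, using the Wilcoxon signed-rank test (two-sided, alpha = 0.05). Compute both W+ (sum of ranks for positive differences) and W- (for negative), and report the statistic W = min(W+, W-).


Step 1: Drop any zero differences (none here) and take |d_i|.
|d| = [3, 1, 5, 4, 6, 6, 8]
Step 2: Midrank |d_i| (ties get averaged ranks).
ranks: |3|->2, |1|->1, |5|->4, |4|->3, |6|->5.5, |6|->5.5, |8|->7
Step 3: Attach original signs; sum ranks with positive sign and with negative sign.
W+ = 2 + 4 + 7 = 13
W- = 1 + 3 + 5.5 + 5.5 = 15
(Check: W+ + W- = 28 should equal n(n+1)/2 = 28.)
Step 4: Test statistic W = min(W+, W-) = 13.
Step 5: Ties in |d|, so use the tie-corrected normal approximation.
        E[W] = n(n+1)/4 = 7*8/4 = 14.
        Tie groups: |d|=6 (t=2); sum(t^3 - t) = 6.
        Var[W] = n(n+1)(2n+1)/24 - sum(t^3-t)/48 = 840/24 - 6/48 = 34.875.
        z = (W - E[W]) / sqrt(Var[W]) = (13 - 14) / 5.9055 = -0.1693.
        Two-sided p = 2*Phi(z) = 0.865534.
Step 6: alpha = 0.05. fail to reject H0.

W+ = 13, W- = 15, W = min = 13, p = 0.865534, fail to reject H0.


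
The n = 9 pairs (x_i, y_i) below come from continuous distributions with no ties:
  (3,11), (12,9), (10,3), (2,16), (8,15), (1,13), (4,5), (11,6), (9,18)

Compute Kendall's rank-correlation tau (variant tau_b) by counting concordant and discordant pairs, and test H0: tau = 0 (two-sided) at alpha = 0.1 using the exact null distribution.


Step 1: Enumerate the 36 unordered pairs (i,j) with i<j and classify each by sign(x_j-x_i) * sign(y_j-y_i).
  (1,2):dx=+9,dy=-2->D; (1,3):dx=+7,dy=-8->D; (1,4):dx=-1,dy=+5->D; (1,5):dx=+5,dy=+4->C
  (1,6):dx=-2,dy=+2->D; (1,7):dx=+1,dy=-6->D; (1,8):dx=+8,dy=-5->D; (1,9):dx=+6,dy=+7->C
  (2,3):dx=-2,dy=-6->C; (2,4):dx=-10,dy=+7->D; (2,5):dx=-4,dy=+6->D; (2,6):dx=-11,dy=+4->D
  (2,7):dx=-8,dy=-4->C; (2,8):dx=-1,dy=-3->C; (2,9):dx=-3,dy=+9->D; (3,4):dx=-8,dy=+13->D
  (3,5):dx=-2,dy=+12->D; (3,6):dx=-9,dy=+10->D; (3,7):dx=-6,dy=+2->D; (3,8):dx=+1,dy=+3->C
  (3,9):dx=-1,dy=+15->D; (4,5):dx=+6,dy=-1->D; (4,6):dx=-1,dy=-3->C; (4,7):dx=+2,dy=-11->D
  (4,8):dx=+9,dy=-10->D; (4,9):dx=+7,dy=+2->C; (5,6):dx=-7,dy=-2->C; (5,7):dx=-4,dy=-10->C
  (5,8):dx=+3,dy=-9->D; (5,9):dx=+1,dy=+3->C; (6,7):dx=+3,dy=-8->D; (6,8):dx=+10,dy=-7->D
  (6,9):dx=+8,dy=+5->C; (7,8):dx=+7,dy=+1->C; (7,9):dx=+5,dy=+13->C; (8,9):dx=-2,dy=+12->D
Step 2: C = 14, D = 22, total pairs = 36.
Step 3: tau = (C - D)/(n(n-1)/2) = (14 - 22)/36 = -0.222222.
Step 4: Exact two-sided p-value (enumerate n! = 362880 permutations of y under H0): p = 0.476709.
Step 5: alpha = 0.1. fail to reject H0.

tau_b = -0.2222 (C=14, D=22), p = 0.476709, fail to reject H0.


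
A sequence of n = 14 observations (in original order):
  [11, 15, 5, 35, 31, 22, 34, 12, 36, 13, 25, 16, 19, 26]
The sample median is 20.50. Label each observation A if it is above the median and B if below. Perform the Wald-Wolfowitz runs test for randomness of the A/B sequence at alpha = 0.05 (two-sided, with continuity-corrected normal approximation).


Step 1: Compute median = 20.50; label A = above, B = below.
Labels in order: BBBAAAABABABBA  (n_A = 7, n_B = 7)
Step 2: Count runs R = 8.
Step 3: Under H0 (random ordering), E[R] = 2*n_A*n_B/(n_A+n_B) + 1 = 2*7*7/14 + 1 = 8.0000.
        Var[R] = 2*n_A*n_B*(2*n_A*n_B - n_A - n_B) / ((n_A+n_B)^2 * (n_A+n_B-1)) = 8232/2548 = 3.2308.
        SD[R] = 1.7974.
Step 4: R = E[R], so z = 0 with no continuity correction.
Step 5: Two-sided p-value via normal approximation = 2*(1 - Phi(|z|)) = 1.000000.
Step 6: alpha = 0.05. fail to reject H0.

R = 8, z = 0.0000, p = 1.000000, fail to reject H0.


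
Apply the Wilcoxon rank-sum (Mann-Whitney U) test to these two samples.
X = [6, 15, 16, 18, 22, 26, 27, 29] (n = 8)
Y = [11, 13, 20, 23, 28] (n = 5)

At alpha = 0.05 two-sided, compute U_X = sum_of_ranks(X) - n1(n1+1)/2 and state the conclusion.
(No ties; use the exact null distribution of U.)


Step 1: Combine and sort all 13 observations; assign midranks.
sorted (value, group): (6,X), (11,Y), (13,Y), (15,X), (16,X), (18,X), (20,Y), (22,X), (23,Y), (26,X), (27,X), (28,Y), (29,X)
ranks: 6->1, 11->2, 13->3, 15->4, 16->5, 18->6, 20->7, 22->8, 23->9, 26->10, 27->11, 28->12, 29->13
Step 2: Rank sum for X: R1 = 1 + 4 + 5 + 6 + 8 + 10 + 11 + 13 = 58.
Step 3: U_X = R1 - n1(n1+1)/2 = 58 - 8*9/2 = 58 - 36 = 22.
       U_Y = n1*n2 - U_X = 40 - 22 = 18.
Step 4: No ties, so the exact null distribution of U (based on enumerating the C(13,8) = 1287 equally likely rank assignments) gives the two-sided p-value.
Step 5: p-value = 0.832945; compare to alpha = 0.05. fail to reject H0.

U_X = 22, p = 0.832945, fail to reject H0 at alpha = 0.05.


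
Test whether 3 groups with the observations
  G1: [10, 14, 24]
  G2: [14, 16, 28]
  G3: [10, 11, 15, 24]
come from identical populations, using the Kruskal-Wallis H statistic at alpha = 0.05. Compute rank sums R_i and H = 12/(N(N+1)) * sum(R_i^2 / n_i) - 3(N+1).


Step 1: Combine all N = 10 observations and assign midranks.
sorted (value, group, rank): (10,G1,1.5), (10,G3,1.5), (11,G3,3), (14,G1,4.5), (14,G2,4.5), (15,G3,6), (16,G2,7), (24,G1,8.5), (24,G3,8.5), (28,G2,10)
Step 2: Sum ranks within each group.
R_1 = 14.5 (n_1 = 3)
R_2 = 21.5 (n_2 = 3)
R_3 = 19 (n_3 = 4)
Step 3: H = 12/(N(N+1)) * sum(R_i^2/n_i) - 3(N+1)
     = 12/(10*11) * (14.5^2/3 + 21.5^2/3 + 19^2/4) - 3*11
     = 0.109091 * 314.417 - 33
     = 1.300000.
Step 4: Ties present; correction factor C = 1 - 18/(10^3 - 10) = 0.981818. Corrected H = 1.300000 / 0.981818 = 1.324074.
Step 5: Under H0, H ~ chi^2(2); p-value = 0.515800.
Step 6: alpha = 0.05. fail to reject H0.

H = 1.3241, df = 2, p = 0.515800, fail to reject H0.


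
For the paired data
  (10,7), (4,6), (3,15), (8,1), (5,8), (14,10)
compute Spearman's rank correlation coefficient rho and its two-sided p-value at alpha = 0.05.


Step 1: Rank x and y separately (midranks; no ties here).
rank(x): 10->5, 4->2, 3->1, 8->4, 5->3, 14->6
rank(y): 7->3, 6->2, 15->6, 1->1, 8->4, 10->5
Step 2: d_i = R_x(i) - R_y(i); compute d_i^2.
  (5-3)^2=4, (2-2)^2=0, (1-6)^2=25, (4-1)^2=9, (3-4)^2=1, (6-5)^2=1
sum(d^2) = 40.
Step 3: rho = 1 - 6*40 / (6*(6^2 - 1)) = 1 - 240/210 = -0.142857.
Step 4: Under H0, t = rho * sqrt((n-2)/(1-rho^2)) = -0.2887 ~ t(4).
Step 5: Two-sided p-value from the t-distribution with 4 df = 0.787172.
Step 6: alpha = 0.05. fail to reject H0.

rho = -0.1429, p = 0.787172, fail to reject H0 at alpha = 0.05.


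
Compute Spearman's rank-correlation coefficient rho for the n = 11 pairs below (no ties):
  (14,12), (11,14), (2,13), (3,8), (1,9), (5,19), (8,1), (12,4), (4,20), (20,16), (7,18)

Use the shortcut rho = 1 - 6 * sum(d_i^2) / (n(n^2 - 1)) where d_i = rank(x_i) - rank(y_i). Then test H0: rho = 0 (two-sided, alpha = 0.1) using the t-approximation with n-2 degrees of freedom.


Step 1: Rank x and y separately (midranks; no ties here).
rank(x): 14->10, 11->8, 2->2, 3->3, 1->1, 5->5, 8->7, 12->9, 4->4, 20->11, 7->6
rank(y): 12->5, 14->7, 13->6, 8->3, 9->4, 19->10, 1->1, 4->2, 20->11, 16->8, 18->9
Step 2: d_i = R_x(i) - R_y(i); compute d_i^2.
  (10-5)^2=25, (8-7)^2=1, (2-6)^2=16, (3-3)^2=0, (1-4)^2=9, (5-10)^2=25, (7-1)^2=36, (9-2)^2=49, (4-11)^2=49, (11-8)^2=9, (6-9)^2=9
sum(d^2) = 228.
Step 3: rho = 1 - 6*228 / (11*(11^2 - 1)) = 1 - 1368/1320 = -0.036364.
Step 4: Under H0, t = rho * sqrt((n-2)/(1-rho^2)) = -0.1092 ~ t(9).
Step 5: Two-sided p-value from the t-distribution with 9 df = 0.915468.
Step 6: alpha = 0.1. fail to reject H0.

rho = -0.0364, p = 0.915468, fail to reject H0 at alpha = 0.1.


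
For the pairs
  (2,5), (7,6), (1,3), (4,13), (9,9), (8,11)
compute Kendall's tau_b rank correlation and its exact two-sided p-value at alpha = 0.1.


Step 1: Enumerate the 15 unordered pairs (i,j) with i<j and classify each by sign(x_j-x_i) * sign(y_j-y_i).
  (1,2):dx=+5,dy=+1->C; (1,3):dx=-1,dy=-2->C; (1,4):dx=+2,dy=+8->C; (1,5):dx=+7,dy=+4->C
  (1,6):dx=+6,dy=+6->C; (2,3):dx=-6,dy=-3->C; (2,4):dx=-3,dy=+7->D; (2,5):dx=+2,dy=+3->C
  (2,6):dx=+1,dy=+5->C; (3,4):dx=+3,dy=+10->C; (3,5):dx=+8,dy=+6->C; (3,6):dx=+7,dy=+8->C
  (4,5):dx=+5,dy=-4->D; (4,6):dx=+4,dy=-2->D; (5,6):dx=-1,dy=+2->D
Step 2: C = 11, D = 4, total pairs = 15.
Step 3: tau = (C - D)/(n(n-1)/2) = (11 - 4)/15 = 0.466667.
Step 4: Exact two-sided p-value (enumerate n! = 720 permutations of y under H0): p = 0.272222.
Step 5: alpha = 0.1. fail to reject H0.

tau_b = 0.4667 (C=11, D=4), p = 0.272222, fail to reject H0.


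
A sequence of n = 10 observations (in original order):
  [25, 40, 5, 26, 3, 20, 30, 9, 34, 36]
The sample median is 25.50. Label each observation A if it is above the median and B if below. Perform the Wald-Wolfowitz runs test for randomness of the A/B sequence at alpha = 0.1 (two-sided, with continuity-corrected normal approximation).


Step 1: Compute median = 25.50; label A = above, B = below.
Labels in order: BABABBABAA  (n_A = 5, n_B = 5)
Step 2: Count runs R = 8.
Step 3: Under H0 (random ordering), E[R] = 2*n_A*n_B/(n_A+n_B) + 1 = 2*5*5/10 + 1 = 6.0000.
        Var[R] = 2*n_A*n_B*(2*n_A*n_B - n_A - n_B) / ((n_A+n_B)^2 * (n_A+n_B-1)) = 2000/900 = 2.2222.
        SD[R] = 1.4907.
Step 4: Continuity-corrected z = (R - 0.5 - E[R]) / SD[R] = (8 - 0.5 - 6.0000) / 1.4907 = 1.0062.
Step 5: Two-sided p-value via normal approximation = 2*(1 - Phi(|z|)) = 0.314305.
Step 6: alpha = 0.1. fail to reject H0.

R = 8, z = 1.0062, p = 0.314305, fail to reject H0.


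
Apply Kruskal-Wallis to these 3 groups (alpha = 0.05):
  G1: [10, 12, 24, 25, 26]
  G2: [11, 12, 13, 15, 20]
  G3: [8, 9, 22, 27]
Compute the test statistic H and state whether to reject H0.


Step 1: Combine all N = 14 observations and assign midranks.
sorted (value, group, rank): (8,G3,1), (9,G3,2), (10,G1,3), (11,G2,4), (12,G1,5.5), (12,G2,5.5), (13,G2,7), (15,G2,8), (20,G2,9), (22,G3,10), (24,G1,11), (25,G1,12), (26,G1,13), (27,G3,14)
Step 2: Sum ranks within each group.
R_1 = 44.5 (n_1 = 5)
R_2 = 33.5 (n_2 = 5)
R_3 = 27 (n_3 = 4)
Step 3: H = 12/(N(N+1)) * sum(R_i^2/n_i) - 3(N+1)
     = 12/(14*15) * (44.5^2/5 + 33.5^2/5 + 27^2/4) - 3*15
     = 0.057143 * 802.75 - 45
     = 0.871429.
Step 4: Ties present; correction factor C = 1 - 6/(14^3 - 14) = 0.997802. Corrected H = 0.871429 / 0.997802 = 0.873348.
Step 5: Under H0, H ~ chi^2(2); p-value = 0.646182.
Step 6: alpha = 0.05. fail to reject H0.

H = 0.8733, df = 2, p = 0.646182, fail to reject H0.


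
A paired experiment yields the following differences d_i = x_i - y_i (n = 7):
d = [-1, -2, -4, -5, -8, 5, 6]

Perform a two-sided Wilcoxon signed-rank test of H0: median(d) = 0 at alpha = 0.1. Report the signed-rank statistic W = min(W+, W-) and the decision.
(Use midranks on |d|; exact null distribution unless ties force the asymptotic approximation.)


Step 1: Drop any zero differences (none here) and take |d_i|.
|d| = [1, 2, 4, 5, 8, 5, 6]
Step 2: Midrank |d_i| (ties get averaged ranks).
ranks: |1|->1, |2|->2, |4|->3, |5|->4.5, |8|->7, |5|->4.5, |6|->6
Step 3: Attach original signs; sum ranks with positive sign and with negative sign.
W+ = 4.5 + 6 = 10.5
W- = 1 + 2 + 3 + 4.5 + 7 = 17.5
(Check: W+ + W- = 28 should equal n(n+1)/2 = 28.)
Step 4: Test statistic W = min(W+, W-) = 10.5.
Step 5: Ties in |d|, so use the tie-corrected normal approximation.
        E[W] = n(n+1)/4 = 7*8/4 = 14.
        Tie groups: |d|=5 (t=2); sum(t^3 - t) = 6.
        Var[W] = n(n+1)(2n+1)/24 - sum(t^3-t)/48 = 840/24 - 6/48 = 34.875.
        z = (W - E[W]) / sqrt(Var[W]) = (10.5 - 14) / 5.9055 = -0.5927.
        Two-sided p = 2*Phi(z) = 0.553404.
Step 6: alpha = 0.1. fail to reject H0.

W+ = 10.5, W- = 17.5, W = min = 10.5, p = 0.553404, fail to reject H0.


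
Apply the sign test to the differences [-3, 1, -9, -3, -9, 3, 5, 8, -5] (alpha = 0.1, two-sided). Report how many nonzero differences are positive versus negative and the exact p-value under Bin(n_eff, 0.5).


Step 1: Discard zero differences. Original n = 9; n_eff = number of nonzero differences = 9.
Nonzero differences (with sign): -3, +1, -9, -3, -9, +3, +5, +8, -5
Step 2: Count signs: positive = 4, negative = 5.
Step 3: Under H0: P(positive) = 0.5, so the number of positives S ~ Bin(9, 0.5).
Step 4: Two-sided exact p-value = sum of Bin(9,0.5) probabilities at or below the observed probability = 1.000000.
Step 5: alpha = 0.1. fail to reject H0.

n_eff = 9, pos = 4, neg = 5, p = 1.000000, fail to reject H0.


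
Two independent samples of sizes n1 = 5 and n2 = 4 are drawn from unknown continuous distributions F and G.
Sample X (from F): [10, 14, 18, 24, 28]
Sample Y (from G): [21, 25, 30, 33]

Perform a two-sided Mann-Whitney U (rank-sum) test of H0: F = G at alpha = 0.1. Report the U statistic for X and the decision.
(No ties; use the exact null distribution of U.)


Step 1: Combine and sort all 9 observations; assign midranks.
sorted (value, group): (10,X), (14,X), (18,X), (21,Y), (24,X), (25,Y), (28,X), (30,Y), (33,Y)
ranks: 10->1, 14->2, 18->3, 21->4, 24->5, 25->6, 28->7, 30->8, 33->9
Step 2: Rank sum for X: R1 = 1 + 2 + 3 + 5 + 7 = 18.
Step 3: U_X = R1 - n1(n1+1)/2 = 18 - 5*6/2 = 18 - 15 = 3.
       U_Y = n1*n2 - U_X = 20 - 3 = 17.
Step 4: No ties, so the exact null distribution of U (based on enumerating the C(9,5) = 126 equally likely rank assignments) gives the two-sided p-value.
Step 5: p-value = 0.111111; compare to alpha = 0.1. fail to reject H0.

U_X = 3, p = 0.111111, fail to reject H0 at alpha = 0.1.


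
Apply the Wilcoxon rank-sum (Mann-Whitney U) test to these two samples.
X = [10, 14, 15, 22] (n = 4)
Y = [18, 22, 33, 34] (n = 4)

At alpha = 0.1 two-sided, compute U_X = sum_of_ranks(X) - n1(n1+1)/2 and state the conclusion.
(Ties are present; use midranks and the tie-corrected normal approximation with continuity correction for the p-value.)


Step 1: Combine and sort all 8 observations; assign midranks.
sorted (value, group): (10,X), (14,X), (15,X), (18,Y), (22,X), (22,Y), (33,Y), (34,Y)
ranks: 10->1, 14->2, 15->3, 18->4, 22->5.5, 22->5.5, 33->7, 34->8
Step 2: Rank sum for X: R1 = 1 + 2 + 3 + 5.5 = 11.5.
Step 3: U_X = R1 - n1(n1+1)/2 = 11.5 - 4*5/2 = 11.5 - 10 = 1.5.
       U_Y = n1*n2 - U_X = 16 - 1.5 = 14.5.
Step 4: Ties are present, so use the tie-corrected normal approximation (with continuity correction) for the p-value.
Step 5: p-value = 0.081429; compare to alpha = 0.1. reject H0.

U_X = 1.5, p = 0.081429, reject H0 at alpha = 0.1.


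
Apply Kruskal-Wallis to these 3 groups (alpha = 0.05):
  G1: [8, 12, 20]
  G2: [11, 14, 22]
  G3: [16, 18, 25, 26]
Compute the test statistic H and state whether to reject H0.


Step 1: Combine all N = 10 observations and assign midranks.
sorted (value, group, rank): (8,G1,1), (11,G2,2), (12,G1,3), (14,G2,4), (16,G3,5), (18,G3,6), (20,G1,7), (22,G2,8), (25,G3,9), (26,G3,10)
Step 2: Sum ranks within each group.
R_1 = 11 (n_1 = 3)
R_2 = 14 (n_2 = 3)
R_3 = 30 (n_3 = 4)
Step 3: H = 12/(N(N+1)) * sum(R_i^2/n_i) - 3(N+1)
     = 12/(10*11) * (11^2/3 + 14^2/3 + 30^2/4) - 3*11
     = 0.109091 * 330.667 - 33
     = 3.072727.
Step 4: No ties, so H is used without correction.
Step 5: Under H0, H ~ chi^2(2); p-value = 0.215162.
Step 6: alpha = 0.05. fail to reject H0.

H = 3.0727, df = 2, p = 0.215162, fail to reject H0.


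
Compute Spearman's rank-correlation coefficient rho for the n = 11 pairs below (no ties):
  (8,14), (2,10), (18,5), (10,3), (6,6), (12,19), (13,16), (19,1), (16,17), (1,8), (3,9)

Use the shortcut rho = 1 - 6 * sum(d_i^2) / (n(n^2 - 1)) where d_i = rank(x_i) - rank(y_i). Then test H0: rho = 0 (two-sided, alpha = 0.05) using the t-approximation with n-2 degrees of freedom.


Step 1: Rank x and y separately (midranks; no ties here).
rank(x): 8->5, 2->2, 18->10, 10->6, 6->4, 12->7, 13->8, 19->11, 16->9, 1->1, 3->3
rank(y): 14->8, 10->7, 5->3, 3->2, 6->4, 19->11, 16->9, 1->1, 17->10, 8->5, 9->6
Step 2: d_i = R_x(i) - R_y(i); compute d_i^2.
  (5-8)^2=9, (2-7)^2=25, (10-3)^2=49, (6-2)^2=16, (4-4)^2=0, (7-11)^2=16, (8-9)^2=1, (11-1)^2=100, (9-10)^2=1, (1-5)^2=16, (3-6)^2=9
sum(d^2) = 242.
Step 3: rho = 1 - 6*242 / (11*(11^2 - 1)) = 1 - 1452/1320 = -0.100000.
Step 4: Under H0, t = rho * sqrt((n-2)/(1-rho^2)) = -0.3015 ~ t(9).
Step 5: Two-sided p-value from the t-distribution with 9 df = 0.769875.
Step 6: alpha = 0.05. fail to reject H0.

rho = -0.1000, p = 0.769875, fail to reject H0 at alpha = 0.05.


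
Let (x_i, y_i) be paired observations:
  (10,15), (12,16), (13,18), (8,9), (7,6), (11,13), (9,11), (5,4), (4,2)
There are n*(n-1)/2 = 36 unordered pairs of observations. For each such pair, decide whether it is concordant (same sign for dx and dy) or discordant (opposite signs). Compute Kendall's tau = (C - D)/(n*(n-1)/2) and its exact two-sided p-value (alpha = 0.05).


Step 1: Enumerate the 36 unordered pairs (i,j) with i<j and classify each by sign(x_j-x_i) * sign(y_j-y_i).
  (1,2):dx=+2,dy=+1->C; (1,3):dx=+3,dy=+3->C; (1,4):dx=-2,dy=-6->C; (1,5):dx=-3,dy=-9->C
  (1,6):dx=+1,dy=-2->D; (1,7):dx=-1,dy=-4->C; (1,8):dx=-5,dy=-11->C; (1,9):dx=-6,dy=-13->C
  (2,3):dx=+1,dy=+2->C; (2,4):dx=-4,dy=-7->C; (2,5):dx=-5,dy=-10->C; (2,6):dx=-1,dy=-3->C
  (2,7):dx=-3,dy=-5->C; (2,8):dx=-7,dy=-12->C; (2,9):dx=-8,dy=-14->C; (3,4):dx=-5,dy=-9->C
  (3,5):dx=-6,dy=-12->C; (3,6):dx=-2,dy=-5->C; (3,7):dx=-4,dy=-7->C; (3,8):dx=-8,dy=-14->C
  (3,9):dx=-9,dy=-16->C; (4,5):dx=-1,dy=-3->C; (4,6):dx=+3,dy=+4->C; (4,7):dx=+1,dy=+2->C
  (4,8):dx=-3,dy=-5->C; (4,9):dx=-4,dy=-7->C; (5,6):dx=+4,dy=+7->C; (5,7):dx=+2,dy=+5->C
  (5,8):dx=-2,dy=-2->C; (5,9):dx=-3,dy=-4->C; (6,7):dx=-2,dy=-2->C; (6,8):dx=-6,dy=-9->C
  (6,9):dx=-7,dy=-11->C; (7,8):dx=-4,dy=-7->C; (7,9):dx=-5,dy=-9->C; (8,9):dx=-1,dy=-2->C
Step 2: C = 35, D = 1, total pairs = 36.
Step 3: tau = (C - D)/(n(n-1)/2) = (35 - 1)/36 = 0.944444.
Step 4: Exact two-sided p-value (enumerate n! = 362880 permutations of y under H0): p = 0.000050.
Step 5: alpha = 0.05. reject H0.

tau_b = 0.9444 (C=35, D=1), p = 0.000050, reject H0.


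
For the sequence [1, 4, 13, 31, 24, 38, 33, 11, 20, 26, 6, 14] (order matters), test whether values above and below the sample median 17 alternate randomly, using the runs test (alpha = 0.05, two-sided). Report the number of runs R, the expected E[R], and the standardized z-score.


Step 1: Compute median = 17; label A = above, B = below.
Labels in order: BBBAAAABAABB  (n_A = 6, n_B = 6)
Step 2: Count runs R = 5.
Step 3: Under H0 (random ordering), E[R] = 2*n_A*n_B/(n_A+n_B) + 1 = 2*6*6/12 + 1 = 7.0000.
        Var[R] = 2*n_A*n_B*(2*n_A*n_B - n_A - n_B) / ((n_A+n_B)^2 * (n_A+n_B-1)) = 4320/1584 = 2.7273.
        SD[R] = 1.6514.
Step 4: Continuity-corrected z = (R + 0.5 - E[R]) / SD[R] = (5 + 0.5 - 7.0000) / 1.6514 = -0.9083.
Step 5: Two-sided p-value via normal approximation = 2*(1 - Phi(|z|)) = 0.363722.
Step 6: alpha = 0.05. fail to reject H0.

R = 5, z = -0.9083, p = 0.363722, fail to reject H0.


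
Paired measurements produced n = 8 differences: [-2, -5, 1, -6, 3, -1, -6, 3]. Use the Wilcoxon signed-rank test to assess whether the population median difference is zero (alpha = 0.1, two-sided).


Step 1: Drop any zero differences (none here) and take |d_i|.
|d| = [2, 5, 1, 6, 3, 1, 6, 3]
Step 2: Midrank |d_i| (ties get averaged ranks).
ranks: |2|->3, |5|->6, |1|->1.5, |6|->7.5, |3|->4.5, |1|->1.5, |6|->7.5, |3|->4.5
Step 3: Attach original signs; sum ranks with positive sign and with negative sign.
W+ = 1.5 + 4.5 + 4.5 = 10.5
W- = 3 + 6 + 7.5 + 1.5 + 7.5 = 25.5
(Check: W+ + W- = 36 should equal n(n+1)/2 = 36.)
Step 4: Test statistic W = min(W+, W-) = 10.5.
Step 5: Ties in |d|, so use the tie-corrected normal approximation.
        E[W] = n(n+1)/4 = 8*9/4 = 18.
        Tie groups: |d|=1 (t=2), |d|=3 (t=2), |d|=6 (t=2); sum(t^3 - t) = 18.
        Var[W] = n(n+1)(2n+1)/24 - sum(t^3-t)/48 = 1224/24 - 18/48 = 50.625.
        z = (W - E[W]) / sqrt(Var[W]) = (10.5 - 18) / 7.1151 = -1.0541.
        Two-sided p = 2*Phi(z) = 0.291841.
Step 6: alpha = 0.1. fail to reject H0.

W+ = 10.5, W- = 25.5, W = min = 10.5, p = 0.291841, fail to reject H0.


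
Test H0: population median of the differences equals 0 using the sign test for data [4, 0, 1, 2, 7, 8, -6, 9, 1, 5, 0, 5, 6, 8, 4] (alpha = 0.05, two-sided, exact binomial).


Step 1: Discard zero differences. Original n = 15; n_eff = number of nonzero differences = 13.
Nonzero differences (with sign): +4, +1, +2, +7, +8, -6, +9, +1, +5, +5, +6, +8, +4
Step 2: Count signs: positive = 12, negative = 1.
Step 3: Under H0: P(positive) = 0.5, so the number of positives S ~ Bin(13, 0.5).
Step 4: Two-sided exact p-value = sum of Bin(13,0.5) probabilities at or below the observed probability = 0.003418.
Step 5: alpha = 0.05. reject H0.

n_eff = 13, pos = 12, neg = 1, p = 0.003418, reject H0.
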